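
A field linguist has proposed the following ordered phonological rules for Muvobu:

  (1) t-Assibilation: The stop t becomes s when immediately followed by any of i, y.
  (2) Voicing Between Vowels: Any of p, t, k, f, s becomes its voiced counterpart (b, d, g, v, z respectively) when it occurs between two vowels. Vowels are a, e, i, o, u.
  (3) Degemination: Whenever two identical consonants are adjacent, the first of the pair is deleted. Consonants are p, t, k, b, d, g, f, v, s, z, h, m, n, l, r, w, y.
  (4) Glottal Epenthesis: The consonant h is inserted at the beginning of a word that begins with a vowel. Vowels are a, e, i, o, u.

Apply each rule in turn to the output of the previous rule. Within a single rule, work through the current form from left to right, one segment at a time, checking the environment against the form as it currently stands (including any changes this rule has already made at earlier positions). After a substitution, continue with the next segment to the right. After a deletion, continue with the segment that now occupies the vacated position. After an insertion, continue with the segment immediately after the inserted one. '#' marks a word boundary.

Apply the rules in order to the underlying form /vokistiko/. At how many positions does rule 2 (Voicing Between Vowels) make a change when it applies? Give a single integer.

2

(1) t-Assibilation: [vokistiko] → [vokissiko]
(2) Voicing Between Vowels: [vokissiko] → [vogissigo]
(3) Degemination: [vogissigo] → [vogisigo]
(4) Glottal Epenthesis: no change — [vogisigo]
Rule 2 changed 2 position(s).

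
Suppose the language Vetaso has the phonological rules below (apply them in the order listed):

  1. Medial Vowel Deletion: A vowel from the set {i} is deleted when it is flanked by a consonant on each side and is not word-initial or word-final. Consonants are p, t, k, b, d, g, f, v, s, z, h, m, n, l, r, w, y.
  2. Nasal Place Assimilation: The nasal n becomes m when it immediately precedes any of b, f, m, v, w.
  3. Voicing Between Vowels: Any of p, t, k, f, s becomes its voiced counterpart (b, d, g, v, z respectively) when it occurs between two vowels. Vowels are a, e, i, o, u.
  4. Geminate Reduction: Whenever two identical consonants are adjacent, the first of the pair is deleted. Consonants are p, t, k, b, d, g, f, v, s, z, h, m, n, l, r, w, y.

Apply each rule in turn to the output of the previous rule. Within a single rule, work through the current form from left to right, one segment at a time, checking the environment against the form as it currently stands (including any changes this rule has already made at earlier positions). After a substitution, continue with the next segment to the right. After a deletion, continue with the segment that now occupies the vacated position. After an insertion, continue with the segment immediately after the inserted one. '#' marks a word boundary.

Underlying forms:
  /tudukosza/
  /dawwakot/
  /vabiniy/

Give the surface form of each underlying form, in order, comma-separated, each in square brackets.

/tudukosza/:
  1 Medial Vowel Deletion: no change — [tudukosza]
  2 Nasal Place Assimilation: no change — [tudukosza]
  3 Voicing Between Vowels: [tudukosza] → [tudugosza]
  4 Geminate Reduction: no change — [tudugosza]
/dawwakot/:
  1 Medial Vowel Deletion: no change — [dawwakot]
  2 Nasal Place Assimilation: no change — [dawwakot]
  3 Voicing Between Vowels: [dawwakot] → [dawwagot]
  4 Geminate Reduction: [dawwagot] → [dawagot]
/vabiniy/:
  1 Medial Vowel Deletion: [vabiniy] → [vabny]
  2 Nasal Place Assimilation: no change — [vabny]
  3 Voicing Between Vowels: no change — [vabny]
  4 Geminate Reduction: no change — [vabny]

[tudugosza], [dawagot], [vabny]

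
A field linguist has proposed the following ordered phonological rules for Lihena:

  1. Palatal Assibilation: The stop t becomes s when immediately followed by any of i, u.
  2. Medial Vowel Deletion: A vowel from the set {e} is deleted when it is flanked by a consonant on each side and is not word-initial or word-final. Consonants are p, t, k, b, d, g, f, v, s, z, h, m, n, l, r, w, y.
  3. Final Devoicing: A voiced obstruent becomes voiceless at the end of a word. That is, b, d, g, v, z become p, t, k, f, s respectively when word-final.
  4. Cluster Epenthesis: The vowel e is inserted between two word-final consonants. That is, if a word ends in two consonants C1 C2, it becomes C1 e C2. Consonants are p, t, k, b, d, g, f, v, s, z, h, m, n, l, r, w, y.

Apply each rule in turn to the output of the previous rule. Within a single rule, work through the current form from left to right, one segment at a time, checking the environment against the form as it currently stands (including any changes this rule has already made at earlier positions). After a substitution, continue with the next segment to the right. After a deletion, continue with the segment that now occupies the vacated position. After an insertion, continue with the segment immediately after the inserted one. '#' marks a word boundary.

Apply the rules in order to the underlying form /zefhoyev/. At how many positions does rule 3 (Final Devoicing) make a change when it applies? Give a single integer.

1

1 Palatal Assibilation: no change — [zefhoyev]
2 Medial Vowel Deletion: [zefhoyev] → [zfhoyv]
3 Final Devoicing: [zfhoyv] → [zfhoyf]
4 Cluster Epenthesis: [zfhoyf] → [zfhoyef]
Rule 3 changed 1 position(s).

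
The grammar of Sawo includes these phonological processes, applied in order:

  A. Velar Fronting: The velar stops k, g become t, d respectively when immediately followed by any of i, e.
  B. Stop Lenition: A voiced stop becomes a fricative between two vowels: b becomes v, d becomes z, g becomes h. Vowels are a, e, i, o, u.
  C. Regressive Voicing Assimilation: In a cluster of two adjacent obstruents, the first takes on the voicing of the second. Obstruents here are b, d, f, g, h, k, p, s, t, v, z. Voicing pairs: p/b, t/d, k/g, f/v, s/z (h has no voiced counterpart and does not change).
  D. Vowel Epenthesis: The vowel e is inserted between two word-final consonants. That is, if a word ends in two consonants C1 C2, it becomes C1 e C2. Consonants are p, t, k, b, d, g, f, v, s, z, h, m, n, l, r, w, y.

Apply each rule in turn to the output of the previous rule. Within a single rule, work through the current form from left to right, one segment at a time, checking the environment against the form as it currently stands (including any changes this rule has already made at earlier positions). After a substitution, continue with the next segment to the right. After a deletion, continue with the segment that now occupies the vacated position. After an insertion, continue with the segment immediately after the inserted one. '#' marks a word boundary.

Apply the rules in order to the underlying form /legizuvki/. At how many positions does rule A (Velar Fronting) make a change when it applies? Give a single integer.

A Velar Fronting: [legizuvki] → [ledizuvti]
B Stop Lenition: [ledizuvti] → [lezizuvti]
C Regressive Voicing Assimilation: [lezizuvti] → [lezizufti]
D Vowel Epenthesis: no change — [lezizufti]
Rule A changed 2 position(s).

2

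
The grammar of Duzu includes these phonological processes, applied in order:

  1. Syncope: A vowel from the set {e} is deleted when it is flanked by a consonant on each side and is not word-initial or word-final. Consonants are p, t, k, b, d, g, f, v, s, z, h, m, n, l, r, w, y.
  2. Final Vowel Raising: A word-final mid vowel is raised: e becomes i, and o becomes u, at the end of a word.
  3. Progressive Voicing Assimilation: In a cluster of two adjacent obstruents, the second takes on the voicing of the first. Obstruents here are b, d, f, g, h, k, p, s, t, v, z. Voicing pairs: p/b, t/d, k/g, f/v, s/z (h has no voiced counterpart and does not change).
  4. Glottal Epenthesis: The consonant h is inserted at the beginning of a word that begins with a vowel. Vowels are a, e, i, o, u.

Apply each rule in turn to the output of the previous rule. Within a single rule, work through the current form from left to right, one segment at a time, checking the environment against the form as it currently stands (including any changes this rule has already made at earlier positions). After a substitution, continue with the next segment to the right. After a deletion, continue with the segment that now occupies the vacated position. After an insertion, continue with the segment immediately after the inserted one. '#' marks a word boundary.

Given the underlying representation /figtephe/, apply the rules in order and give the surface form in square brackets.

[figdbhi]

1 Syncope: [figtephe] → [figtphe]
2 Final Vowel Raising: [figtphe] → [figtphi]
3 Progressive Voicing Assimilation: [figtphi] → [figdbhi]
4 Glottal Epenthesis: no change — [figdbhi]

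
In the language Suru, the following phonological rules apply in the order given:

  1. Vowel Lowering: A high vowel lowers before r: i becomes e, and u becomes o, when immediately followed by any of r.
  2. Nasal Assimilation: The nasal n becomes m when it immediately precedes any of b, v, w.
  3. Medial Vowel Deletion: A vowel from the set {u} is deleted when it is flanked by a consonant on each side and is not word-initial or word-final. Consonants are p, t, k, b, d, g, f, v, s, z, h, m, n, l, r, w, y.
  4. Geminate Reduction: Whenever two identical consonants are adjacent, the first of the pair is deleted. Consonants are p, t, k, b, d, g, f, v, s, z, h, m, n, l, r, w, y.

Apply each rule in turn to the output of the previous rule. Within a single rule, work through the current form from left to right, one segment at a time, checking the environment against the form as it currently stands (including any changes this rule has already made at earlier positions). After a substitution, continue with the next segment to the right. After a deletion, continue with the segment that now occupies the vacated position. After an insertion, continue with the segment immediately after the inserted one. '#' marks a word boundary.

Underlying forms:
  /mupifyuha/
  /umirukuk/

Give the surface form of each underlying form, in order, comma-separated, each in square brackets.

/mupifyuha/:
  1 Vowel Lowering: no change — [mupifyuha]
  2 Nasal Assimilation: no change — [mupifyuha]
  3 Medial Vowel Deletion: [mupifyuha] → [mpifyha]
  4 Geminate Reduction: no change — [mpifyha]
/umirukuk/:
  1 Vowel Lowering: [umirukuk] → [umerukuk]
  2 Nasal Assimilation: no change — [umerukuk]
  3 Medial Vowel Deletion: [umerukuk] → [umerkk]
  4 Geminate Reduction: [umerkk] → [umerk]

[mpifyha], [umerk]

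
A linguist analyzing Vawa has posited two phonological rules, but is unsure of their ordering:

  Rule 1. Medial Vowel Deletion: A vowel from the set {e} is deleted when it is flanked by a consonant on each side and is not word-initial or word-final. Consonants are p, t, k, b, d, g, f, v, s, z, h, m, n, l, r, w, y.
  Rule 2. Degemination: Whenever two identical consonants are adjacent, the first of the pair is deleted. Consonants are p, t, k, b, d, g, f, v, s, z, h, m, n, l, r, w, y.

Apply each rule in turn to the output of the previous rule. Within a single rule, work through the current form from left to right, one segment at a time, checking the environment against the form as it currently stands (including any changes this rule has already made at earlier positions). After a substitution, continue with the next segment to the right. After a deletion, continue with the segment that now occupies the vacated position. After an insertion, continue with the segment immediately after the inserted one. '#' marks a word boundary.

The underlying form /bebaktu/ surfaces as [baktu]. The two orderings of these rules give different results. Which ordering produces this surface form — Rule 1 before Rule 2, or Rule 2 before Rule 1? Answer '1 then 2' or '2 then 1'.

1 then 2

Order 1 then 2:
  1 Medial Vowel Deletion: [bebaktu] → [bbaktu]
  2 Degemination: [bbaktu] → [baktu]
  result: [baktu]
Order 2 then 1:
  2 Degemination: no change — [bebaktu]
  1 Medial Vowel Deletion: [bebaktu] → [bbaktu]
  result: [bbaktu]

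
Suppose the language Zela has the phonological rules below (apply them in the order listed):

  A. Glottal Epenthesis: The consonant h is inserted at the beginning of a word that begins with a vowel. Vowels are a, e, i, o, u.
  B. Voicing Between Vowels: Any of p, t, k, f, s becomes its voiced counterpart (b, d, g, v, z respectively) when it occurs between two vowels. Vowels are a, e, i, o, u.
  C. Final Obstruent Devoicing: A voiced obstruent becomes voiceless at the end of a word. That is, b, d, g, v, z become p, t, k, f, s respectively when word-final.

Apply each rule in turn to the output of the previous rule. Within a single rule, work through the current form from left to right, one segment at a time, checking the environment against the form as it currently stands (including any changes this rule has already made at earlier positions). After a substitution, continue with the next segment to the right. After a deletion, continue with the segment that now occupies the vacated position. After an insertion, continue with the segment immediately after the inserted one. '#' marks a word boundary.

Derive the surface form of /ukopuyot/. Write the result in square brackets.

[hugobuyot]

A Glottal Epenthesis: [ukopuyot] → [hukopuyot]
B Voicing Between Vowels: [hukopuyot] → [hugobuyot]
C Final Obstruent Devoicing: no change — [hugobuyot]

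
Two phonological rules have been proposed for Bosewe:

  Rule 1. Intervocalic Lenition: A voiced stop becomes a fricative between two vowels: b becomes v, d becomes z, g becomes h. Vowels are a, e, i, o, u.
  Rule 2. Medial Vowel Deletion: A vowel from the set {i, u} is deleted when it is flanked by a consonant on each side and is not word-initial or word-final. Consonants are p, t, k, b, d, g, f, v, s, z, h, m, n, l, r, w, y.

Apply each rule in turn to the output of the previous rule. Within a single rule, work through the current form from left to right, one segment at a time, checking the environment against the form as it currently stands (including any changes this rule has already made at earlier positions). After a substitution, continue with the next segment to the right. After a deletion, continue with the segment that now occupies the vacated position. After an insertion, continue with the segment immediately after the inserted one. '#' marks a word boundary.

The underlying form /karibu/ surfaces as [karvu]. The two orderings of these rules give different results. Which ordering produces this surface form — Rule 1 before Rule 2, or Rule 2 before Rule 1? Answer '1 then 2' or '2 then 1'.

Order 1 then 2:
  1 Intervocalic Lenition: [karibu] → [karivu]
  2 Medial Vowel Deletion: [karivu] → [karvu]
  result: [karvu]
Order 2 then 1:
  2 Medial Vowel Deletion: [karibu] → [karbu]
  1 Intervocalic Lenition: no change — [karbu]
  result: [karbu]

1 then 2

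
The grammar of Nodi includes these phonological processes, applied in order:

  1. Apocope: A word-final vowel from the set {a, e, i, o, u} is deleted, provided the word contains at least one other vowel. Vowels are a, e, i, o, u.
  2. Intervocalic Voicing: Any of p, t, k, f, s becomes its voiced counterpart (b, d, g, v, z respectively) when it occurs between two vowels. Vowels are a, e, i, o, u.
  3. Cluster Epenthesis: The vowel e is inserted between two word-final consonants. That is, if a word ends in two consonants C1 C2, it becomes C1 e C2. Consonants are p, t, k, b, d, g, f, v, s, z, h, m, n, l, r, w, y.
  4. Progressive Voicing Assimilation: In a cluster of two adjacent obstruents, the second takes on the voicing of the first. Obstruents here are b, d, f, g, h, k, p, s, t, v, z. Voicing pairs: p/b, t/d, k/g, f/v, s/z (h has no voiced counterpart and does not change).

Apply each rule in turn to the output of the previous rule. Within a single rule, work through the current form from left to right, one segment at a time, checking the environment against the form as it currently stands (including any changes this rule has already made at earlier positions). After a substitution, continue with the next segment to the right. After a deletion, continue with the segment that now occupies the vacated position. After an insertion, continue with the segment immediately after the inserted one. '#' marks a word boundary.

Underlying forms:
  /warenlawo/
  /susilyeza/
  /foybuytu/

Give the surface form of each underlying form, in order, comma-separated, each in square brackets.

/warenlawo/:
  1 Apocope: [warenlawo] → [warenlaw]
  2 Intervocalic Voicing: no change — [warenlaw]
  3 Cluster Epenthesis: no change — [warenlaw]
  4 Progressive Voicing Assimilation: no change — [warenlaw]
/susilyeza/:
  1 Apocope: [susilyeza] → [susilyez]
  2 Intervocalic Voicing: [susilyez] → [suzilyez]
  3 Cluster Epenthesis: no change — [suzilyez]
  4 Progressive Voicing Assimilation: no change — [suzilyez]
/foybuytu/:
  1 Apocope: [foybuytu] → [foybuyt]
  2 Intervocalic Voicing: no change — [foybuyt]
  3 Cluster Epenthesis: [foybuyt] → [foybuyet]
  4 Progressive Voicing Assimilation: no change — [foybuyet]

[warenlaw], [suzilyez], [foybuyet]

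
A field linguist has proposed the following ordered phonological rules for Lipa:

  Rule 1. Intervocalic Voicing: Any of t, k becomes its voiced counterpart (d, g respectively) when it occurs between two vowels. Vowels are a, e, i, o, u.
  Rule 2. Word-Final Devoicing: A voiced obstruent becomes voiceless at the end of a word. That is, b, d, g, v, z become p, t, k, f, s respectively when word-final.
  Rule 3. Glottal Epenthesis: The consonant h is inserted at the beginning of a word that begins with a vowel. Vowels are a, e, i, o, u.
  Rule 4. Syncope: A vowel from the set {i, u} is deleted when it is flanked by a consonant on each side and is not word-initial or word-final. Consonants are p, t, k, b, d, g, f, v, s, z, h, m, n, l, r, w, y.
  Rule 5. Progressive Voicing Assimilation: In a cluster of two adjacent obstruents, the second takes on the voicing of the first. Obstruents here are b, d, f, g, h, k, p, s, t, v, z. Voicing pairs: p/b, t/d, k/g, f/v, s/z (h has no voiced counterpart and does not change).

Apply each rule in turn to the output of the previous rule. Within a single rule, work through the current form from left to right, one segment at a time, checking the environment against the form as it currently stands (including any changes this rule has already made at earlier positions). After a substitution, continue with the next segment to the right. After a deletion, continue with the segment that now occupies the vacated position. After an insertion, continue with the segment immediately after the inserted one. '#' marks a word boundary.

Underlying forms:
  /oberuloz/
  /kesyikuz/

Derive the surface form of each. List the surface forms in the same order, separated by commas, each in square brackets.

/oberuloz/:
  Rule 1 Intervocalic Voicing: no change — [oberuloz]
  Rule 2 Word-Final Devoicing: [oberuloz] → [oberulos]
  Rule 3 Glottal Epenthesis: [oberulos] → [hoberulos]
  Rule 4 Syncope: [hoberulos] → [hoberlos]
  Rule 5 Progressive Voicing Assimilation: no change — [hoberlos]
/kesyikuz/:
  Rule 1 Intervocalic Voicing: [kesyikuz] → [kesyiguz]
  Rule 2 Word-Final Devoicing: [kesyiguz] → [kesyigus]
  Rule 3 Glottal Epenthesis: no change — [kesyigus]
  Rule 4 Syncope: [kesyigus] → [kesygs]
  Rule 5 Progressive Voicing Assimilation: [kesygs] → [kesygz]

[hoberlos], [kesygz]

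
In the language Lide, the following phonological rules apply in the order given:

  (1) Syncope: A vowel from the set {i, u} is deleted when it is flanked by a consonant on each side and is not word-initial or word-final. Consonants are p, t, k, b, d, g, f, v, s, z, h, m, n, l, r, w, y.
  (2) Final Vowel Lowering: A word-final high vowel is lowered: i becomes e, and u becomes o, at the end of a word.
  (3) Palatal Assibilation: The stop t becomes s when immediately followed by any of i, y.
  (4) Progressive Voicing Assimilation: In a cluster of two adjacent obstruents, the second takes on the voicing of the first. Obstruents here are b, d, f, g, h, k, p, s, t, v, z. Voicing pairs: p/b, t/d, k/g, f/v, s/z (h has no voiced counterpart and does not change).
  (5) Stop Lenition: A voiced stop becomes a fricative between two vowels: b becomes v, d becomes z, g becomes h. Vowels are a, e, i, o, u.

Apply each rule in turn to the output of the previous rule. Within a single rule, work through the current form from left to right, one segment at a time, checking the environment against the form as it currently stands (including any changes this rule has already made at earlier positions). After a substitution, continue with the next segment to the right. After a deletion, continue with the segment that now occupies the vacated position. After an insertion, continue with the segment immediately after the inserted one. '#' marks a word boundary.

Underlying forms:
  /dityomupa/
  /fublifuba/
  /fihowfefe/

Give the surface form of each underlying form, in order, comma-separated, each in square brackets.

[dzyompa], [fplfpa], [fhowfefe]

/dityomupa/:
  (1) Syncope: [dityomupa] → [dtyompa]
  (2) Final Vowel Lowering: no change — [dtyompa]
  (3) Palatal Assibilation: [dtyompa] → [dsyompa]
  (4) Progressive Voicing Assimilation: [dsyompa] → [dzyompa]
  (5) Stop Lenition: no change — [dzyompa]
/fublifuba/:
  (1) Syncope: [fublifuba] → [fblfba]
  (2) Final Vowel Lowering: no change — [fblfba]
  (3) Palatal Assibilation: no change — [fblfba]
  (4) Progressive Voicing Assimilation: [fblfba] → [fplfpa]
  (5) Stop Lenition: no change — [fplfpa]
/fihowfefe/:
  (1) Syncope: [fihowfefe] → [fhowfefe]
  (2) Final Vowel Lowering: no change — [fhowfefe]
  (3) Palatal Assibilation: no change — [fhowfefe]
  (4) Progressive Voicing Assimilation: no change — [fhowfefe]
  (5) Stop Lenition: no change — [fhowfefe]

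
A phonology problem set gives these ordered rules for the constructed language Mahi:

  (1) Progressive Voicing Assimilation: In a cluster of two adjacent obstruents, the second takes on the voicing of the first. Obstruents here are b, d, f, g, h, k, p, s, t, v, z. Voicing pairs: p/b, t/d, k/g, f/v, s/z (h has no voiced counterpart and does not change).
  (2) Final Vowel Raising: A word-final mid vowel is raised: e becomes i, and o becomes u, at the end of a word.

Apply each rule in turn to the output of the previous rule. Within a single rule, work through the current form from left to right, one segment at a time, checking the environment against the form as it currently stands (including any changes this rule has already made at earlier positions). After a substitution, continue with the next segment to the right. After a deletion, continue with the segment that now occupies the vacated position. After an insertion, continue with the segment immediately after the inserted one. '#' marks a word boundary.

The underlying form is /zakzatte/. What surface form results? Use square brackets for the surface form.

(1) Progressive Voicing Assimilation: [zakzatte] → [zaksatte]
(2) Final Vowel Raising: [zaksatte] → [zaksatti]

[zaksatti]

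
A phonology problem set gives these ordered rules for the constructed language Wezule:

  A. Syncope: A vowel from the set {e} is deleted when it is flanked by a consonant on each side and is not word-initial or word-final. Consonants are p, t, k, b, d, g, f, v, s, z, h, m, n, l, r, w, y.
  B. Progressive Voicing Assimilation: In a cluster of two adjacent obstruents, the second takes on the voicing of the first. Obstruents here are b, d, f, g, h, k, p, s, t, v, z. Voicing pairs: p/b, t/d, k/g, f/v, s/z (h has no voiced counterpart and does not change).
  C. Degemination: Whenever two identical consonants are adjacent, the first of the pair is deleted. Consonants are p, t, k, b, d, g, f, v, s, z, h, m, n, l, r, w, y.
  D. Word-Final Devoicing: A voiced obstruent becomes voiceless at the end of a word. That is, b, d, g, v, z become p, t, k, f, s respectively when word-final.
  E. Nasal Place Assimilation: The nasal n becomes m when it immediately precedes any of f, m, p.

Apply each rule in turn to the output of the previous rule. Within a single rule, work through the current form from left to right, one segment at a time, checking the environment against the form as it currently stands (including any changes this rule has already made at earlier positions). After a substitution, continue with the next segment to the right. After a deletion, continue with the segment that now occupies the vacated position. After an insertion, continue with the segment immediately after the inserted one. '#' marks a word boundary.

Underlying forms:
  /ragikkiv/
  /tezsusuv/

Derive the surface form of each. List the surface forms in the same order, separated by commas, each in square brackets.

[ragikif], [tsusuf]

/ragikkiv/:
  A Syncope: no change — [ragikkiv]
  B Progressive Voicing Assimilation: no change — [ragikkiv]
  C Degemination: [ragikkiv] → [ragikiv]
  D Word-Final Devoicing: [ragikiv] → [ragikif]
  E Nasal Place Assimilation: no change — [ragikif]
/tezsusuv/:
  A Syncope: [tezsusuv] → [tzsusuv]
  B Progressive Voicing Assimilation: [tzsusuv] → [tssusuv]
  C Degemination: [tssusuv] → [tsusuv]
  D Word-Final Devoicing: [tsusuv] → [tsusuf]
  E Nasal Place Assimilation: no change — [tsusuf]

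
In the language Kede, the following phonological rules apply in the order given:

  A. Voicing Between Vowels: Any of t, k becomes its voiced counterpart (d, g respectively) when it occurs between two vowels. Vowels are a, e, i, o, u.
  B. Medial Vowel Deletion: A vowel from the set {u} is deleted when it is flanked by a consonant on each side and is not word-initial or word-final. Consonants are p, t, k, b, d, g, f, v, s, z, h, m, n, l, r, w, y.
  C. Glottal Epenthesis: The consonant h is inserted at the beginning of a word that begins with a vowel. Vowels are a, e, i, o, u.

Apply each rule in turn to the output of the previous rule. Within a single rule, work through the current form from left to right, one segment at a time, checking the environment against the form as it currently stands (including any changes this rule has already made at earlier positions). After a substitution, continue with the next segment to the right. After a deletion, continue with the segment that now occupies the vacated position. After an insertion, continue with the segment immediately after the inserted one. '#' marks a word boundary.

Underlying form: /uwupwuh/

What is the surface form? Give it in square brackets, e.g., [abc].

A Voicing Between Vowels: no change — [uwupwuh]
B Medial Vowel Deletion: [uwupwuh] → [uwpwh]
C Glottal Epenthesis: [uwpwh] → [huwpwh]

[huwpwh]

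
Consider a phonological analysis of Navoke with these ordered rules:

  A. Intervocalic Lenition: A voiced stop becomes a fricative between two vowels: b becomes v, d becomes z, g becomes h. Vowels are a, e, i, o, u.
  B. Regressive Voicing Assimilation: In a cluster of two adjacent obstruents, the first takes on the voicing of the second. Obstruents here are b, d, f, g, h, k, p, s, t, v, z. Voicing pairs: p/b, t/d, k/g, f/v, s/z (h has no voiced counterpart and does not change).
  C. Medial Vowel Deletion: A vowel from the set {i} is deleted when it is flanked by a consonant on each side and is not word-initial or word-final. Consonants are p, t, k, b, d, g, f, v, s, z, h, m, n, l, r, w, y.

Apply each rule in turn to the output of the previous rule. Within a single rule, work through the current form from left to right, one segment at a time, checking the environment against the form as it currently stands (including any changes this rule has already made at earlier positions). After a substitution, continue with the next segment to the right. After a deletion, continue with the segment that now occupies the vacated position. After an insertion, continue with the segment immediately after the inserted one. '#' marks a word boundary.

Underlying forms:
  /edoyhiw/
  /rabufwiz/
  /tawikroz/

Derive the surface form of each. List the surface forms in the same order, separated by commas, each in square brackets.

/edoyhiw/:
  A Intervocalic Lenition: [edoyhiw] → [ezoyhiw]
  B Regressive Voicing Assimilation: no change — [ezoyhiw]
  C Medial Vowel Deletion: [ezoyhiw] → [ezoyhw]
/rabufwiz/:
  A Intervocalic Lenition: [rabufwiz] → [ravufwiz]
  B Regressive Voicing Assimilation: no change — [ravufwiz]
  C Medial Vowel Deletion: [ravufwiz] → [ravufwz]
/tawikroz/:
  A Intervocalic Lenition: no change — [tawikroz]
  B Regressive Voicing Assimilation: no change — [tawikroz]
  C Medial Vowel Deletion: [tawikroz] → [tawkroz]

[ezoyhw], [ravufwz], [tawkroz]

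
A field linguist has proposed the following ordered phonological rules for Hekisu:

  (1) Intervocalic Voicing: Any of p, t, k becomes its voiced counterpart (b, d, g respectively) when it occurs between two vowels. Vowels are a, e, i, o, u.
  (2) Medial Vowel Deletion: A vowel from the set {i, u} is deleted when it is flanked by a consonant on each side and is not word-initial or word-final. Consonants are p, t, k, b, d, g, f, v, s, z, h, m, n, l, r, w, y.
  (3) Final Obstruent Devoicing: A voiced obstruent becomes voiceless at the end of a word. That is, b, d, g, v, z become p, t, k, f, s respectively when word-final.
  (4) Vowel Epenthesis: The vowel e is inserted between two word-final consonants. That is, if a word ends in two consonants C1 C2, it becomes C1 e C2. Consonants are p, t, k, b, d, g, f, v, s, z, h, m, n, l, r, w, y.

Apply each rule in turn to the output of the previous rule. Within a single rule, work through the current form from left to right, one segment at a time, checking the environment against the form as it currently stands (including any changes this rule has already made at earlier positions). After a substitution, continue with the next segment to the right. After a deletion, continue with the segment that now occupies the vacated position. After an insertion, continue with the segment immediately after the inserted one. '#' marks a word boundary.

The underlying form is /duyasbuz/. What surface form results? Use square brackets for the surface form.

(1) Intervocalic Voicing: no change — [duyasbuz]
(2) Medial Vowel Deletion: [duyasbuz] → [dyasbz]
(3) Final Obstruent Devoicing: [dyasbz] → [dyasbs]
(4) Vowel Epenthesis: [dyasbs] → [dyasbes]

[dyasbes]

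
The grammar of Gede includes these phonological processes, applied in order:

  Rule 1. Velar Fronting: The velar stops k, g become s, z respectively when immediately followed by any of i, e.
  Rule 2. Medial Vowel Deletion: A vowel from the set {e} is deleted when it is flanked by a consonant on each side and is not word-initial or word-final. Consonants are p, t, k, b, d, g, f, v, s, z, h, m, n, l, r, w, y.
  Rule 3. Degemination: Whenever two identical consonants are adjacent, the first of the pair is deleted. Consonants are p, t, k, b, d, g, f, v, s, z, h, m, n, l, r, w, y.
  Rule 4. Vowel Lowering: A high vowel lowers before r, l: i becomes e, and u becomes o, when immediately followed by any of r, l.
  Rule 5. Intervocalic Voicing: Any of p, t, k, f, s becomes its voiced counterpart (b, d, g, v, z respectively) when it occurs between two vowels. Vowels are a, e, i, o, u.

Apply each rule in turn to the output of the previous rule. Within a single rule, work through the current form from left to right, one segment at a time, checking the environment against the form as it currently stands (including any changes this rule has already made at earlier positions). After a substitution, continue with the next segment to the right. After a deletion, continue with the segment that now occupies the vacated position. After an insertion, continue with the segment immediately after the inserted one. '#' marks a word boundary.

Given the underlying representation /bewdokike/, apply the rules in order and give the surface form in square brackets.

Rule 1 Velar Fronting: [bewdokike] → [bewdosise]
Rule 2 Medial Vowel Deletion: [bewdosise] → [bwdosise]
Rule 3 Degemination: no change — [bwdosise]
Rule 4 Vowel Lowering: no change — [bwdosise]
Rule 5 Intervocalic Voicing: [bwdosise] → [bwdozize]

[bwdozize]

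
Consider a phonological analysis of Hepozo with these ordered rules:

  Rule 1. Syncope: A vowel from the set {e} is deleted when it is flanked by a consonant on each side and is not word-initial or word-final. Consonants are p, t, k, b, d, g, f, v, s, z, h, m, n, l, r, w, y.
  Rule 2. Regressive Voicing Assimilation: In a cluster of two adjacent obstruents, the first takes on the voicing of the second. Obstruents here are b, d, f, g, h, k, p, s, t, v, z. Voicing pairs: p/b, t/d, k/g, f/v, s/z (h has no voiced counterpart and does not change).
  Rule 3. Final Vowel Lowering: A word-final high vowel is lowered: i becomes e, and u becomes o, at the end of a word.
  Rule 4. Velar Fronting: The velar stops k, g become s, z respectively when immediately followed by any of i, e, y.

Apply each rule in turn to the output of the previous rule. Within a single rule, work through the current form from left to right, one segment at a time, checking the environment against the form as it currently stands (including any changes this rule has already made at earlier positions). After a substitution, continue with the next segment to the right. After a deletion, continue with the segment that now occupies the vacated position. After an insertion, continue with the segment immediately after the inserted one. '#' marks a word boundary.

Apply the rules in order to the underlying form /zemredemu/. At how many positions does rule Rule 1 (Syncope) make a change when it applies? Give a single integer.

3

Rule 1 Syncope: [zemredemu] → [zmrdmu]
Rule 2 Regressive Voicing Assimilation: no change — [zmrdmu]
Rule 3 Final Vowel Lowering: [zmrdmu] → [zmrdmo]
Rule 4 Velar Fronting: no change — [zmrdmo]
Rule Rule 1 changed 3 position(s).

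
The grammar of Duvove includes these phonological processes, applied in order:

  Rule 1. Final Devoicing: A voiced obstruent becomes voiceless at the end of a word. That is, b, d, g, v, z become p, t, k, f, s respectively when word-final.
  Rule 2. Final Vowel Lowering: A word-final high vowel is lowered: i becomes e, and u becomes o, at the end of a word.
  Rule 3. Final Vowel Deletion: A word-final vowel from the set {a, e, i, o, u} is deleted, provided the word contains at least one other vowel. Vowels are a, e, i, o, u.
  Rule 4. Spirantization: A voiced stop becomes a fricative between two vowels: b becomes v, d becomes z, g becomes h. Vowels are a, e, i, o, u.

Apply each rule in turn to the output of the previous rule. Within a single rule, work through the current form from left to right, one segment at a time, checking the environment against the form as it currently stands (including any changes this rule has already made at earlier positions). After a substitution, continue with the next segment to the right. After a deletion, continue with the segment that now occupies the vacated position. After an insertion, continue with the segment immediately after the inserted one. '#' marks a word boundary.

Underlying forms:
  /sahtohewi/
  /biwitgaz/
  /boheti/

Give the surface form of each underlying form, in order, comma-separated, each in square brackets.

[sahtohew], [biwitgas], [bohet]

/sahtohewi/:
  Rule 1 Final Devoicing: no change — [sahtohewi]
  Rule 2 Final Vowel Lowering: [sahtohewi] → [sahtohewe]
  Rule 3 Final Vowel Deletion: [sahtohewe] → [sahtohew]
  Rule 4 Spirantization: no change — [sahtohew]
/biwitgaz/:
  Rule 1 Final Devoicing: [biwitgaz] → [biwitgas]
  Rule 2 Final Vowel Lowering: no change — [biwitgas]
  Rule 3 Final Vowel Deletion: no change — [biwitgas]
  Rule 4 Spirantization: no change — [biwitgas]
/boheti/:
  Rule 1 Final Devoicing: no change — [boheti]
  Rule 2 Final Vowel Lowering: [boheti] → [bohete]
  Rule 3 Final Vowel Deletion: [bohete] → [bohet]
  Rule 4 Spirantization: no change — [bohet]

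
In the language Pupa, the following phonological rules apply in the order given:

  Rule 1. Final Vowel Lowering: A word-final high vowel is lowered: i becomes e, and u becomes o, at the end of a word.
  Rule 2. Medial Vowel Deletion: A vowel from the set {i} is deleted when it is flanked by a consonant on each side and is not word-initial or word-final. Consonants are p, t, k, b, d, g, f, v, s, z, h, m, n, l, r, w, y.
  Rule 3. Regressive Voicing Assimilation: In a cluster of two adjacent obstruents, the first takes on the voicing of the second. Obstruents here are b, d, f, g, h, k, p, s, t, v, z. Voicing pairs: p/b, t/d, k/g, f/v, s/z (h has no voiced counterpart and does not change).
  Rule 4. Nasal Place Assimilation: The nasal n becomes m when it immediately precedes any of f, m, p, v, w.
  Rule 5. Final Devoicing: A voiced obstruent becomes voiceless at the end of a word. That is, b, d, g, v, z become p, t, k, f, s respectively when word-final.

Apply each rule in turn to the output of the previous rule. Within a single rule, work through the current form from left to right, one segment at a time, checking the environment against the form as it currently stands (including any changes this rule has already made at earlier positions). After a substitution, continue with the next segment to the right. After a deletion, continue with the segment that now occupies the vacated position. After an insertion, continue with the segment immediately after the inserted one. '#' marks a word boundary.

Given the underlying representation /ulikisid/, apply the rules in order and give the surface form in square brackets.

Rule 1 Final Vowel Lowering: no change — [ulikisid]
Rule 2 Medial Vowel Deletion: [ulikisid] → [ulksd]
Rule 3 Regressive Voicing Assimilation: [ulksd] → [ulkzd]
Rule 4 Nasal Place Assimilation: no change — [ulkzd]
Rule 5 Final Devoicing: [ulkzd] → [ulkzt]

[ulkzt]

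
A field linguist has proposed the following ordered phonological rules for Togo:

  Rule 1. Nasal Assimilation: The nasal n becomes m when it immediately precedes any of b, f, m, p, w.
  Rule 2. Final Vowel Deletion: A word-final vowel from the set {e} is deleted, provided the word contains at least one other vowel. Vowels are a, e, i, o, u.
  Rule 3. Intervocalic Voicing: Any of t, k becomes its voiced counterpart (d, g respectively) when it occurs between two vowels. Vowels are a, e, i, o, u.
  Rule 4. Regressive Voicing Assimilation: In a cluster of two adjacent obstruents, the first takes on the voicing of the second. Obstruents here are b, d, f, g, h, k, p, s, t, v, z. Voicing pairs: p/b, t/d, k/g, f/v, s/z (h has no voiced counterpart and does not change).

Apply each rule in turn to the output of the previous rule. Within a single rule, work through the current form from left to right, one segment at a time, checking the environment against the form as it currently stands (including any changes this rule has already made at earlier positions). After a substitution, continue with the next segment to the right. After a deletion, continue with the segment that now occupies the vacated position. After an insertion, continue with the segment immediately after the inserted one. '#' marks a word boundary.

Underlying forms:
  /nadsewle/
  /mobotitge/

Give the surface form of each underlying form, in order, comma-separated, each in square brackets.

[natsewl], [mobodidg]

/nadsewle/:
  Rule 1 Nasal Assimilation: no change — [nadsewle]
  Rule 2 Final Vowel Deletion: [nadsewle] → [nadsewl]
  Rule 3 Intervocalic Voicing: no change — [nadsewl]
  Rule 4 Regressive Voicing Assimilation: [nadsewl] → [natsewl]
/mobotitge/:
  Rule 1 Nasal Assimilation: no change — [mobotitge]
  Rule 2 Final Vowel Deletion: [mobotitge] → [mobotitg]
  Rule 3 Intervocalic Voicing: [mobotitg] → [moboditg]
  Rule 4 Regressive Voicing Assimilation: [moboditg] → [mobodidg]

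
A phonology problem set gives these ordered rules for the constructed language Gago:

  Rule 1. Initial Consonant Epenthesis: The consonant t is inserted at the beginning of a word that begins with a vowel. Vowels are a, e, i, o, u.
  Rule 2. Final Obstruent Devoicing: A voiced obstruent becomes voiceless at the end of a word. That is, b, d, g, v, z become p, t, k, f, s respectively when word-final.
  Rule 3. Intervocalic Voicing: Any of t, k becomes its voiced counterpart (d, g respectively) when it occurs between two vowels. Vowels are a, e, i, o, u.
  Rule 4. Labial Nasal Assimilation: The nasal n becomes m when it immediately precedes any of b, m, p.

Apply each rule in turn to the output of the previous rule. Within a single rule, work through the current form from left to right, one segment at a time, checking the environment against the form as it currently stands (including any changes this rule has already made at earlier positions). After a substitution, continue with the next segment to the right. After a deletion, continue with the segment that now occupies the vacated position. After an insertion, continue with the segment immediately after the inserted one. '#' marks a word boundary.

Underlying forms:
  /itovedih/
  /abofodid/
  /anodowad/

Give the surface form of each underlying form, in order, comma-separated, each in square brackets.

/itovedih/:
  Rule 1 Initial Consonant Epenthesis: [itovedih] → [titovedih]
  Rule 2 Final Obstruent Devoicing: no change — [titovedih]
  Rule 3 Intervocalic Voicing: [titovedih] → [tidovedih]
  Rule 4 Labial Nasal Assimilation: no change — [tidovedih]
/abofodid/:
  Rule 1 Initial Consonant Epenthesis: [abofodid] → [tabofodid]
  Rule 2 Final Obstruent Devoicing: [tabofodid] → [tabofodit]
  Rule 3 Intervocalic Voicing: no change — [tabofodit]
  Rule 4 Labial Nasal Assimilation: no change — [tabofodit]
/anodowad/:
  Rule 1 Initial Consonant Epenthesis: [anodowad] → [tanodowad]
  Rule 2 Final Obstruent Devoicing: [tanodowad] → [tanodowat]
  Rule 3 Intervocalic Voicing: no change — [tanodowat]
  Rule 4 Labial Nasal Assimilation: no change — [tanodowat]

[tidovedih], [tabofodit], [tanodowat]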